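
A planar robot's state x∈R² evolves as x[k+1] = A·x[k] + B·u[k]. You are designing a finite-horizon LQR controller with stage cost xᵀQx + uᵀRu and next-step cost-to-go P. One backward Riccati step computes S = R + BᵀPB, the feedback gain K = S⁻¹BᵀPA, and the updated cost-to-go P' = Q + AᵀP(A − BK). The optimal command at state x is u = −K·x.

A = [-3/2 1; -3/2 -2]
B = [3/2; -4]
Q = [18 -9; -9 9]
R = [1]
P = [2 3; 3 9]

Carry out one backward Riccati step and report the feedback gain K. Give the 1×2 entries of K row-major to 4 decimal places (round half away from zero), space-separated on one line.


0.5352 0.4758

BᵀP = [-9.0000 -31.5000]
S = R + BᵀPB = [1] + [112.5000] = [113.5000]
BᵀPA = [60.7500 54.0000]
K = S⁻¹·BᵀPA = [0.5352 0.4758]
A−BK = [-2.3029 0.2863; 0.6410 -0.0969]
AᵀP(A−BK) = [5.7340 -0.4031; -0.4031 0.3084]
P' = Q + AᵀP(A−BK) = [23.7340 -9.4031; -9.4031 9.3084]
tr(P') = 33.0424


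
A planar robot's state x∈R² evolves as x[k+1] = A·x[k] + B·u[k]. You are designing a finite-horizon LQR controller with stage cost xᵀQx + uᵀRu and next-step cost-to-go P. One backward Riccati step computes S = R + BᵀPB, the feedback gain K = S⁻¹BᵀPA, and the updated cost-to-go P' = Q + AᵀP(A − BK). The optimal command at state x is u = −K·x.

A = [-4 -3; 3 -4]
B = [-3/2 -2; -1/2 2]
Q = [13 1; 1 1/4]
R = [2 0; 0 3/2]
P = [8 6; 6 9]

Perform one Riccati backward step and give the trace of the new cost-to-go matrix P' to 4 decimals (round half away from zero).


41.9884

BᵀP = [-15.0000 -13.5000; -4.0000 6.0000]
S = R + BᵀPB = [2 0; 0 3/2] + [29.2500 3.0000; 3.0000 20.0000] = [31.2500 3.0000; 3.0000 21.5000]
BᵀPA = [19.5000 99.0000; 34.0000 -12.0000]
K = S⁻¹·BᵀPA = [0.4786 3.2653; 1.5146 -1.0138]
A−BK = [-0.2529 -0.1295; 0.2101 -0.3398]
AᵀP(A−BK) = [4.1705 0.7943; 0.7943 24.5680]
P' = Q + AᵀP(A−BK) = [17.1705 1.7943; 1.7943 24.8180]
tr(P') = 41.9884


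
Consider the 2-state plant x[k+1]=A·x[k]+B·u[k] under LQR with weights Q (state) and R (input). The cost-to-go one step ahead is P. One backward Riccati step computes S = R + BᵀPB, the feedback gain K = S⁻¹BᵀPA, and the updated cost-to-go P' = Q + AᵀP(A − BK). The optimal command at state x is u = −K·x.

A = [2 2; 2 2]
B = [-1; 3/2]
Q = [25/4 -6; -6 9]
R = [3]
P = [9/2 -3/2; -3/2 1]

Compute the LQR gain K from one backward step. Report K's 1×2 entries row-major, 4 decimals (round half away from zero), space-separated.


-0.5263 -0.5263

BᵀP = [-6.7500 3.0000]
S = R + BᵀPB = [3] + [11.2500] = [14.2500]
BᵀPA = [-7.5000 -7.5000]
K = S⁻¹·BᵀPA = [-0.5263 -0.5263]
A−BK = [1.4737 1.4737; 2.7895 2.7895]
AᵀP(A−BK) = [6.0526 6.0526; 6.0526 6.0526]
P' = Q + AᵀP(A−BK) = [12.3026 0.0526; 0.0526 15.0526]
tr(P') = 27.3553


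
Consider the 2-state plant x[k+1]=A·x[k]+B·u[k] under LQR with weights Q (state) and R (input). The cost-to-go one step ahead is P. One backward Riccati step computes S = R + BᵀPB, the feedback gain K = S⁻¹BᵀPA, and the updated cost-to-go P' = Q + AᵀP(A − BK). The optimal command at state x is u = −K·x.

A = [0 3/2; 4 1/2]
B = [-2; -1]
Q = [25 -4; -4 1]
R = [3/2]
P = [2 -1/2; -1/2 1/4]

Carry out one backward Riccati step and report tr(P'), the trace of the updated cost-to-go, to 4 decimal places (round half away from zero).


BᵀP = [-3.5000 0.7500]
S = R + BᵀPB = [3/2] + [6.2500] = [7.7500]
BᵀPA = [3.0000 -4.8750]
K = S⁻¹·BᵀPA = [0.3871 -0.6290]
A−BK = [0.7742 0.2419; 4.3871 -0.1290]
AᵀP(A−BK) = [2.8387 -0.6129; -0.6129 0.7460]
P' = Q + AᵀP(A−BK) = [27.8387 -4.6129; -4.6129 1.7460]
tr(P') = 29.5847

29.5847


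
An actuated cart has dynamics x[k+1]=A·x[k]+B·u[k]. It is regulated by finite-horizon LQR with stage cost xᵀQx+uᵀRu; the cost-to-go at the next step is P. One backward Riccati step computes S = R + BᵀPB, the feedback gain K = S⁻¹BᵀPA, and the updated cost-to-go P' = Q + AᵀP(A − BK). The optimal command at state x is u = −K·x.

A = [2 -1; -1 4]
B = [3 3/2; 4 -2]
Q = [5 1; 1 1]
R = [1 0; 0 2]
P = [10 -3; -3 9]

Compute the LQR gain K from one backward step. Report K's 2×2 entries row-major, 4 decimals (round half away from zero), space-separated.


BᵀP = [18.0000 27.0000; 21.0000 -22.5000]
S = R + BᵀPB = [1 0; 0 2] + [162.0000 -27.0000; -27.0000 76.5000] = [163.0000 -27.0000; -27.0000 78.5000]
BᵀPA = [9.0000 90.0000; 64.5000 -111.0000]
K = S⁻¹·BᵀPA = [0.2029 0.3371; 0.8914 -1.2981]
A−BK = [0.0542 -0.0643; -0.0286 0.0554]
AᵀP(A−BK) = [1.6766 -2.3095; -2.3095 3.5739]
P' = Q + AᵀP(A−BK) = [6.6766 -1.3095; -1.3095 4.5739]
tr(P') = 11.2504

0.2029 0.3371 0.8914 -1.2981


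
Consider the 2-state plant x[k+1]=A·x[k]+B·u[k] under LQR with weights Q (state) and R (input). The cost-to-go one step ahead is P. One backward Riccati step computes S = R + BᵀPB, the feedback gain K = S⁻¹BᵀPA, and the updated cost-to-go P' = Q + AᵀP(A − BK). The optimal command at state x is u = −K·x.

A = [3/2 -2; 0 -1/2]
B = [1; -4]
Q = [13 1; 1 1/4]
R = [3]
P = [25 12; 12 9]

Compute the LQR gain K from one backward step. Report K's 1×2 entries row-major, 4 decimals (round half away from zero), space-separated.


-0.4539 0.7632

BᵀP = [-23.0000 -24.0000]
S = R + BᵀPB = [3] + [73.0000] = [76.0000]
BᵀPA = [-34.5000 58.0000]
K = S⁻¹·BᵀPA = [-0.4539 0.7632]
A−BK = [1.9539 -2.7632; -1.8158 2.5526]
AᵀP(A−BK) = [40.5888 -57.6711; -57.6711 81.9868]
P' = Q + AᵀP(A−BK) = [53.5888 -56.6711; -56.6711 82.2368]
tr(P') = 135.8257


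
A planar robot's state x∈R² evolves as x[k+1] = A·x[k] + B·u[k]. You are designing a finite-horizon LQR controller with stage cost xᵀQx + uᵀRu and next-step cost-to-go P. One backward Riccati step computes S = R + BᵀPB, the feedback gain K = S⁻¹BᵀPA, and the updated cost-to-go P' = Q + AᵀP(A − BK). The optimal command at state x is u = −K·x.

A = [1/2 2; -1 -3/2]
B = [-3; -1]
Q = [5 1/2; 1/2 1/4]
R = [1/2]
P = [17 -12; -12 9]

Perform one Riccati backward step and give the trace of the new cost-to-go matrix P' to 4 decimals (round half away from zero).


BᵀP = [-39.0000 27.0000]
S = R + BᵀPB = [1/2] + [90.0000] = [90.5000]
BᵀPA = [-46.5000 -118.5000]
K = S⁻¹·BᵀPA = [-0.5138 -1.3094]
A−BK = [-1.0414 -1.9282; -1.5138 -2.8094]
AᵀP(A−BK) = [1.3577 2.6133; 2.6133 5.0870]
P' = Q + AᵀP(A−BK) = [6.3577 3.1133; 3.1133 5.3370]
tr(P') = 11.6948

11.6948


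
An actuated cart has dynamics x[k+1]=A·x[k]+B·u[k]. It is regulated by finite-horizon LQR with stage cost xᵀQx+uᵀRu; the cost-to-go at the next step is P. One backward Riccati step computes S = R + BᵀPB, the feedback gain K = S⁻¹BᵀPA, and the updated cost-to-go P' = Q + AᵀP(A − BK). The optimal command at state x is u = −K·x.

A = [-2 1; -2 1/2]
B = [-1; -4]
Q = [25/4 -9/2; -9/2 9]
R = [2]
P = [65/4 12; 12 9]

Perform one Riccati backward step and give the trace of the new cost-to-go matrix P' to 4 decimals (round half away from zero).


17.4322

BᵀP = [-64.2500 -48.0000]
S = R + BᵀPB = [2] + [256.2500] = [258.2500]
BᵀPA = [224.5000 -88.2500]
K = S⁻¹·BᵀPA = [0.8693 -0.3417]
A−BK = [-1.1307 0.6583; 1.4773 -0.8669]
AᵀP(A−BK) = [1.8393 -0.7832; -0.7832 0.3429]
P' = Q + AᵀP(A−BK) = [8.0893 -5.2832; -5.2832 9.3429]
tr(P') = 17.4322


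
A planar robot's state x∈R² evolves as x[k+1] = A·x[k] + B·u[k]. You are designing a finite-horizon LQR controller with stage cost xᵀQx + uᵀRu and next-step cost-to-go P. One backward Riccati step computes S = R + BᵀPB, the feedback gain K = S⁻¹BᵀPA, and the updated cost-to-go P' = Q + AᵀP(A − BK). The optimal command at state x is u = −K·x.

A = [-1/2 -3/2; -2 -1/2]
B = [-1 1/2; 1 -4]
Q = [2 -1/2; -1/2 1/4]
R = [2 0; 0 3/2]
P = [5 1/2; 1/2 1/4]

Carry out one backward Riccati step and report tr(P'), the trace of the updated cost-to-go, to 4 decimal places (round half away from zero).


BᵀP = [-4.5000 -0.2500; 0.5000 -0.7500]
S = R + BᵀPB = [2 0; 0 3/2] + [4.2500 -1.2500; -1.2500 3.2500] = [6.2500 -1.2500; -1.2500 4.7500]
BᵀPA = [2.7500 6.8750; 1.2500 -0.3750]
K = S⁻¹·BᵀPA = [0.5200 1.1444; 0.4000 0.2222]
A−BK = [-0.1800 -0.4667; -0.9200 -0.7556]
AᵀP(A−BK) = [1.3200 2.2000; 2.2000 4.2778]
P' = Q + AᵀP(A−BK) = [3.3200 1.7000; 1.7000 4.5278]
tr(P') = 7.8478

7.8478


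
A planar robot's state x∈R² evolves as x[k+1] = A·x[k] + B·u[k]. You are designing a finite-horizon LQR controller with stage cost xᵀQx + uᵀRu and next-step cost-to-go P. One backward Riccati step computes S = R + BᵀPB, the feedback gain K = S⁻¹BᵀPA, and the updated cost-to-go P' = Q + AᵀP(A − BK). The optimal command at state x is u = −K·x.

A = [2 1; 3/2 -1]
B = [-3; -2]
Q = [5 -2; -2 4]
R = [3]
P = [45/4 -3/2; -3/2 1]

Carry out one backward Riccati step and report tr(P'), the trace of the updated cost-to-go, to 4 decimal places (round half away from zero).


BᵀP = [-30.7500 2.5000]
S = R + BᵀPB = [3] + [87.2500] = [90.2500]
BᵀPA = [-57.7500 -33.2500]
K = S⁻¹·BᵀPA = [-0.6399 -0.3684]
A−BK = [0.0803 -0.1053; 0.2202 -1.7368]
AᵀP(A−BK) = [1.2964 0.4737; 0.4737 3.0000]
P' = Q + AᵀP(A−BK) = [6.2964 -1.5263; -1.5263 7.0000]
tr(P') = 13.2964

13.2964


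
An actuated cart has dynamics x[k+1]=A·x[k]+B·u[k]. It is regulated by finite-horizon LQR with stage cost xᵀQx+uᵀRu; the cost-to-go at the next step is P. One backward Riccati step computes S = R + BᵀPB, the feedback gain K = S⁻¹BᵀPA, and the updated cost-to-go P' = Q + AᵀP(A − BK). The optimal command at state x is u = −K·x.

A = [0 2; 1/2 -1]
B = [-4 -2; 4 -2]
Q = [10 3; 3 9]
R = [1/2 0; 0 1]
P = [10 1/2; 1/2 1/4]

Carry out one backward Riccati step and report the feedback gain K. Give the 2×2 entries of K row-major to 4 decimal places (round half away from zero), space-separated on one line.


0.0475 -0.3896 -0.0969 -0.2199

BᵀP = [-38.0000 -1.0000; -21.0000 -1.5000]
S = R + BᵀPB = [1/2 0; 0 1] + [148.0000 78.0000; 78.0000 45.0000] = [148.5000 78.0000; 78.0000 46.0000]
BᵀPA = [-0.5000 -75.0000; -0.7500 -40.5000]
K = S⁻¹·BᵀPA = [0.0475 -0.3896; -0.0969 -0.2199]
A−BK = [-0.0037 0.0020; 0.1161 0.1185]
AᵀP(A−BK) = [0.0136 0.0153; 0.0153 0.1280]
P' = Q + AᵀP(A−BK) = [10.0136 3.0153; 3.0153 9.1280]
tr(P') = 19.1416


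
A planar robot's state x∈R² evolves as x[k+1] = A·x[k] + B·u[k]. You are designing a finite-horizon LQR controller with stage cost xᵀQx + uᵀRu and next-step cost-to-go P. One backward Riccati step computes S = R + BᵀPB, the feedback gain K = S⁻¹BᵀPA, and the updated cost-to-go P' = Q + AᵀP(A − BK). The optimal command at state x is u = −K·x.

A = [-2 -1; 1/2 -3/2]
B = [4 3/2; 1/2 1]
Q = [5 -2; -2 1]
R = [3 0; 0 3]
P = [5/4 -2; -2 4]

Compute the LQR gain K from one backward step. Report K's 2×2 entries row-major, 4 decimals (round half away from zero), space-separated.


-0.6875 0.3125 0.1967 -0.3607

BᵀP = [4.0000 -6.0000; -0.1250 1.0000]
S = R + BᵀPB = [3 0; 0 3] + [13.0000 0.0000; 0.0000 0.8125] = [16.0000 0.0000; 0.0000 3.8125]
BᵀPA = [-11.0000 5.0000; 0.7500 -1.3750]
K = S⁻¹·BᵀPA = [-0.6875 0.3125; 0.1967 -0.3607]
A−BK = [0.4549 -1.7090; 0.6470 -1.2956]
AᵀP(A−BK) = [2.2900 -1.7920; -1.7920 2.1916]
P' = Q + AᵀP(A−BK) = [7.2900 -3.7920; -3.7920 3.1916]
tr(P') = 10.4816


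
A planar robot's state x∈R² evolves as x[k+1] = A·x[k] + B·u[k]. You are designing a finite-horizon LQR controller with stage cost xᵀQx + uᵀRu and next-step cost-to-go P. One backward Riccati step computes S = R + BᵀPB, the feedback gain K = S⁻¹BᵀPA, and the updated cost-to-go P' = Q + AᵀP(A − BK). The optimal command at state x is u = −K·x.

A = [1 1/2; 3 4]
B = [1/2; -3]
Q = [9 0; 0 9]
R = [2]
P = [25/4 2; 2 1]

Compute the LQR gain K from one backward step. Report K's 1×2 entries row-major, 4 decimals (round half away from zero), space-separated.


-1.3524 -1.4381

BᵀP = [-2.8750 -2.0000]
S = R + BᵀPB = [2] + [4.5625] = [6.5625]
BᵀPA = [-8.8750 -9.4375]
K = S⁻¹·BᵀPA = [-1.3524 -1.4381]
A−BK = [1.6762 1.2190; -1.0571 -0.3143]
AᵀP(A−BK) = [15.2476 13.3619; 13.3619 11.9905]
P' = Q + AᵀP(A−BK) = [24.2476 13.3619; 13.3619 20.9905]
tr(P') = 45.2381


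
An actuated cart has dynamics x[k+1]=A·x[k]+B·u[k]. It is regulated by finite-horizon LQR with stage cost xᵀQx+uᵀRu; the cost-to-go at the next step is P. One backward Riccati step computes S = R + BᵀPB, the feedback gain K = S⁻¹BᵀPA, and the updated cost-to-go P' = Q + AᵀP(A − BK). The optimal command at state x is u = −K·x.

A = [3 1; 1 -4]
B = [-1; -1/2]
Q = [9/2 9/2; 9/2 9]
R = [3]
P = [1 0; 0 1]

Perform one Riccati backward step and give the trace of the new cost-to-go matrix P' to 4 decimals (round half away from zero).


BᵀP = [-1.0000 -0.5000]
S = R + BᵀPB = [3] + [1.2500] = [4.2500]
BᵀPA = [-3.5000 1.0000]
K = S⁻¹·BᵀPA = [-0.8235 0.2353]
A−BK = [2.1765 1.2353; 0.5882 -3.8824]
AᵀP(A−BK) = [7.1176 -0.1765; -0.1765 16.7647]
P' = Q + AᵀP(A−BK) = [11.6176 4.3235; 4.3235 25.7647]
tr(P') = 37.3824

37.3824


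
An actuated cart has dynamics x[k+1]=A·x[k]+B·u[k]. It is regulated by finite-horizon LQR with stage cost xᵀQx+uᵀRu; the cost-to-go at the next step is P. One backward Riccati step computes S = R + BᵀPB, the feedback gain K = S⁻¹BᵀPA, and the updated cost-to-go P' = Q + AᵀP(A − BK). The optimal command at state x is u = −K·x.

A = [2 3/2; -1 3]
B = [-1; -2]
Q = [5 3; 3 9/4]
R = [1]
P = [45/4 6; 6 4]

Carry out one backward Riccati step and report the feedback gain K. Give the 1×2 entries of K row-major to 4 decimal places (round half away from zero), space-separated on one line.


BᵀP = [-23.2500 -14.0000]
S = R + BᵀPB = [1] + [51.2500] = [52.2500]
BᵀPA = [-32.5000 -76.8750]
K = S⁻¹·BᵀPA = [-0.6220 -1.4713]
A−BK = [1.3780 0.0287; -2.2440 0.0574]
AᵀP(A−BK) = [4.7847 0.9330; 0.9330 2.2069]
P' = Q + AᵀP(A−BK) = [9.7847 3.9330; 3.9330 4.4569]
tr(P') = 14.2416

-0.6220 -1.4713


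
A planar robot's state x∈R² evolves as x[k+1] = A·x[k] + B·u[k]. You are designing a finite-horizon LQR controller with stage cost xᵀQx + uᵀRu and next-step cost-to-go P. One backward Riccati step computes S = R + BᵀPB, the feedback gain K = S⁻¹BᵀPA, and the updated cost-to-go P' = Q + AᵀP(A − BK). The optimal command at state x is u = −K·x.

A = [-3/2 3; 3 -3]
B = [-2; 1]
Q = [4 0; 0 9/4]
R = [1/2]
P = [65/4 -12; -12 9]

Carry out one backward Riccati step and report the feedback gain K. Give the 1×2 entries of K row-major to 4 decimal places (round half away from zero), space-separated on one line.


1.3531 -1.8980

BᵀP = [-44.5000 33.0000]
S = R + BᵀPB = [1/2] + [122.0000] = [122.5000]
BᵀPA = [165.7500 -232.5000]
K = S⁻¹·BᵀPA = [1.3531 -1.8980]
A−BK = [1.2061 -0.7959; 1.6469 -1.1020]
AᵀP(A−BK) = [1.2926 -1.5383; -1.5383 1.9745]
P' = Q + AᵀP(A−BK) = [5.2926 -1.5383; -1.5383 4.2245]
tr(P') = 9.5171


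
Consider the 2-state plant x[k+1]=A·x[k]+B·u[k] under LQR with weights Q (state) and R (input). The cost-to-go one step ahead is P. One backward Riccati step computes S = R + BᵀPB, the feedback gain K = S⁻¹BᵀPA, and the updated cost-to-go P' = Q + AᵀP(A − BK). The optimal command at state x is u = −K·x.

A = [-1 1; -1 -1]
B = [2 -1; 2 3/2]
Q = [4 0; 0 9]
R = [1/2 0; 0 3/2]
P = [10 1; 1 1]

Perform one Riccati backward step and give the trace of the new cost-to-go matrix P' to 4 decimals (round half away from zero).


BᵀP = [22.0000 4.0000; -8.5000 0.5000]
S = R + BᵀPB = [1/2 0; 0 3/2] + [52.0000 -16.0000; -16.0000 9.2500] = [52.5000 -16.0000; -16.0000 10.7500]
BᵀPA = [-26.0000 18.0000; 8.0000 -9.0000]
K = S⁻¹·BᵀPA = [-0.4913 0.1605; 0.0130 -0.5983]
A−BK = [-0.0045 0.0807; -0.0369 -0.4236]
AᵀP(A−BK) = [0.1228 -0.0401; -0.0401 0.7260]
P' = Q + AᵀP(A−BK) = [4.1228 -0.0401; -0.0401 9.7260]
tr(P') = 13.8488

13.8488


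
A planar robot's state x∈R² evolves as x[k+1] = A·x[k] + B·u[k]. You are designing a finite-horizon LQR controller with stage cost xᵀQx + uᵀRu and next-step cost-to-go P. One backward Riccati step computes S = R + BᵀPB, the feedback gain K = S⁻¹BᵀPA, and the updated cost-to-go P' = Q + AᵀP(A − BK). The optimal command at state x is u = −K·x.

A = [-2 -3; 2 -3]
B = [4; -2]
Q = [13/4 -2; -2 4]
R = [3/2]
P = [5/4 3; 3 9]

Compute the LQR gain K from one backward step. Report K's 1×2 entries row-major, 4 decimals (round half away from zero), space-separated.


-1.0526 2.2105

BᵀP = [-1.0000 -6.0000]
S = R + BᵀPB = [3/2] + [8.0000] = [9.5000]
BᵀPA = [-10.0000 21.0000]
K = S⁻¹·BᵀPA = [-1.0526 2.2105]
A−BK = [2.2105 -11.8421; -0.1053 1.4211]
AᵀP(A−BK) = [6.4737 -24.3947; -24.3947 99.8289]
P' = Q + AᵀP(A−BK) = [9.7237 -26.3947; -26.3947 103.8289]
tr(P') = 113.5526


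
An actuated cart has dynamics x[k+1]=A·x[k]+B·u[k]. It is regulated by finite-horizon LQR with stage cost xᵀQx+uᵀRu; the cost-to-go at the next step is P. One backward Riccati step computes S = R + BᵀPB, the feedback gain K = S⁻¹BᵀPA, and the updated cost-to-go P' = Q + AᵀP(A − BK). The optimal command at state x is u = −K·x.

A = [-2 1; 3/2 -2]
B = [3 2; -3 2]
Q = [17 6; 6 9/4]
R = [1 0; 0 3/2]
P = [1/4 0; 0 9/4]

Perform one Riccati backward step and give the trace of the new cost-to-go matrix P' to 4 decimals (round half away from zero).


19.8858

BᵀP = [0.7500 -6.7500; 0.5000 4.5000]
S = R + BᵀPB = [1 0; 0 3/2] + [22.5000 -12.0000; -12.0000 10.0000] = [23.5000 -12.0000; -12.0000 11.5000]
BᵀPA = [-11.6250 14.2500; 5.7500 -8.5000]
K = S⁻¹·BᵀPA = [-0.5124 0.4901; -0.0347 -0.2277]
A−BK = [-0.3936 -0.0149; 0.0322 -0.0743]
AᵀP(A−BK) = [0.3054 -0.2432; -0.2432 0.3304]
P' = Q + AᵀP(A−BK) = [17.3054 5.7568; 5.7568 2.5804]
tr(P') = 19.8858


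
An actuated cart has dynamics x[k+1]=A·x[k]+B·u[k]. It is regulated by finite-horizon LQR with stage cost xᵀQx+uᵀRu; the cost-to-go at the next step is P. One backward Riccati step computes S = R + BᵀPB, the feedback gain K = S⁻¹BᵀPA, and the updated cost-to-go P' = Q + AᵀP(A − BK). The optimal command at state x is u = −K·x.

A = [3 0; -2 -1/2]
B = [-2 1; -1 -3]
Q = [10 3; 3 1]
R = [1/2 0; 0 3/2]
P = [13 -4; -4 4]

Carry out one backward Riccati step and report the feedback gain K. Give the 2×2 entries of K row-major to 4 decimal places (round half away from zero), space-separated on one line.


BᵀP = [-22.0000 4.0000; 25.0000 -16.0000]
S = R + BᵀPB = [1/2 0; 0 3/2] + [40.0000 -34.0000; -34.0000 73.0000] = [40.5000 -34.0000; -34.0000 74.5000]
BᵀPA = [-74.0000 -2.0000; 107.0000 8.0000]
K = S⁻¹·BᵀPA = [-1.0074 0.0661; 0.9765 0.1375]
A−BK = [0.0087 -0.0054; -0.0779 -0.0213]
AᵀP(A−BK) = [1.9684 0.1733; 0.1733 0.0318]
P' = Q + AᵀP(A−BK) = [11.9684 3.1733; 3.1733 1.0318]
tr(P') = 13.0003

-1.0074 0.0661 0.9765 0.1375


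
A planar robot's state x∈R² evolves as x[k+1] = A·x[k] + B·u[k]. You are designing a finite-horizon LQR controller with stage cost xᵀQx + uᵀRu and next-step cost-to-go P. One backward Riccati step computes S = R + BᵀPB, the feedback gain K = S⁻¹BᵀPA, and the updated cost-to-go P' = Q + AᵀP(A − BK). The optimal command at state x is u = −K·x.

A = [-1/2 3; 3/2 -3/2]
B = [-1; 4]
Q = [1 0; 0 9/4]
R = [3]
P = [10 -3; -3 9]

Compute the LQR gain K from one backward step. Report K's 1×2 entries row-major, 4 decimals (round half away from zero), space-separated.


0.3840 -0.6878

BᵀP = [-22.0000 39.0000]
S = R + BᵀPB = [3] + [178.0000] = [181.0000]
BᵀPA = [69.5000 -124.5000]
K = S⁻¹·BᵀPA = [0.3840 -0.6878]
A−BK = [-0.1160 2.3122; -0.0359 1.2514]
AᵀP(A−BK) = [0.5635 -3.1948; -3.1948 51.6133]
P' = Q + AᵀP(A−BK) = [1.5635 -3.1948; -3.1948 53.8633]
tr(P') = 55.4268


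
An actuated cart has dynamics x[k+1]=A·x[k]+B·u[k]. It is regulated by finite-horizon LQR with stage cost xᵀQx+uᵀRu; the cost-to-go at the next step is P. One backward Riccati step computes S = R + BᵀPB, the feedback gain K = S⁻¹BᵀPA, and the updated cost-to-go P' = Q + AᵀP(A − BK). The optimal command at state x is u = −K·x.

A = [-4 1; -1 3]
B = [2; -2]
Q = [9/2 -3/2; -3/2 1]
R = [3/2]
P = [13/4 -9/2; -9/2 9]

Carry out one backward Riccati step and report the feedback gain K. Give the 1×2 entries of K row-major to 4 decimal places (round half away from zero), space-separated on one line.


BᵀP = [15.5000 -27.0000]
S = R + BᵀPB = [3/2] + [85.0000] = [86.5000]
BᵀPA = [-35.0000 -65.5000]
K = S⁻¹·BᵀPA = [-0.4046 -0.7572]
A−BK = [-3.1908 2.5145; -1.8092 1.4855]
AᵀP(A−BK) = [10.8382 -8.0029; -8.0029 7.6517]
P' = Q + AᵀP(A−BK) = [15.3382 -9.5029; -9.5029 8.6517]
tr(P') = 23.9899

-0.4046 -0.7572


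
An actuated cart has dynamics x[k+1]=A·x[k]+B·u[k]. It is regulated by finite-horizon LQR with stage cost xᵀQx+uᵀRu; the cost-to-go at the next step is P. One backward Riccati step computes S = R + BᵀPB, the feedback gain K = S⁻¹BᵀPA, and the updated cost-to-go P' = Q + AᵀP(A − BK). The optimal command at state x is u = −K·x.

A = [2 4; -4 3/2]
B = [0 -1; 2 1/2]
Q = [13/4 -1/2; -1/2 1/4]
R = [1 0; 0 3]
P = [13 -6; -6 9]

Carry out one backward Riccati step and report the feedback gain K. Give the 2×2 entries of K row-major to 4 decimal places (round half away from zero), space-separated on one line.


-1.6964 1.1047 -1.5825 -2.9463

BᵀP = [-12.0000 18.0000; -16.0000 10.5000]
S = R + BᵀPB = [1 0; 0 3] + [36.0000 21.0000; 21.0000 21.2500] = [37.0000 21.0000; 21.0000 24.2500]
BᵀPA = [-96.0000 -21.0000; -74.0000 -48.2500]
K = S⁻¹·BᵀPA = [-1.6964 1.1047; -1.5825 -2.9463]
A−BK = [0.4175 1.0537; 0.1841 0.7638]
AᵀP(A−BK) = [12.0395 16.0208; 16.0208 37.2888]
P' = Q + AᵀP(A−BK) = [15.2895 15.5208; 15.5208 37.5388]
tr(P') = 52.8282


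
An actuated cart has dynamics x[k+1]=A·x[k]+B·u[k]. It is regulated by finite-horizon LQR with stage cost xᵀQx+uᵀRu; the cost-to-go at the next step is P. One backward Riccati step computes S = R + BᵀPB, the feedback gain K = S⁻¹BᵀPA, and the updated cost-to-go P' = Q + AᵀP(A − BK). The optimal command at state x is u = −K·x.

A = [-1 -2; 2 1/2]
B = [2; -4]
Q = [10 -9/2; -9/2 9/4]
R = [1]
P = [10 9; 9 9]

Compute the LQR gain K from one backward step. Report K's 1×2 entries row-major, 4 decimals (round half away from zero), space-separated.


-0.4878 0.5610

BᵀP = [-16.0000 -18.0000]
S = R + BᵀPB = [1] + [40.0000] = [41.0000]
BᵀPA = [-20.0000 23.0000]
K = S⁻¹·BᵀPA = [-0.4878 0.5610]
A−BK = [-0.0244 -3.1220; 0.0488 2.7439]
AᵀP(A−BK) = [0.2439 -0.2805; -0.2805 11.3476]
P' = Q + AᵀP(A−BK) = [10.2439 -4.7805; -4.7805 13.5976]
tr(P') = 23.8415


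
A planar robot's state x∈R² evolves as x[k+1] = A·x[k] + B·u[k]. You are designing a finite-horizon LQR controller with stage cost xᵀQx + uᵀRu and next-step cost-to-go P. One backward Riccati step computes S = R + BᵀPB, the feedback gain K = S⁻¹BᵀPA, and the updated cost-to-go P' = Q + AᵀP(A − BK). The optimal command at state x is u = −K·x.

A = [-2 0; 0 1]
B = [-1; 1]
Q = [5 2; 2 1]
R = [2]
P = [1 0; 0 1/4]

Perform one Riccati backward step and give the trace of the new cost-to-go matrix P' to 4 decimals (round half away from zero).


9.0000

BᵀP = [-1.0000 0.2500]
S = R + BᵀPB = [2] + [1.2500] = [3.2500]
BᵀPA = [2.0000 0.2500]
K = S⁻¹·BᵀPA = [0.6154 0.0769]
A−BK = [-1.3846 0.0769; -0.6154 0.9231]
AᵀP(A−BK) = [2.7692 -0.1538; -0.1538 0.2308]
P' = Q + AᵀP(A−BK) = [7.7692 1.8462; 1.8462 1.2308]
tr(P') = 9.0000


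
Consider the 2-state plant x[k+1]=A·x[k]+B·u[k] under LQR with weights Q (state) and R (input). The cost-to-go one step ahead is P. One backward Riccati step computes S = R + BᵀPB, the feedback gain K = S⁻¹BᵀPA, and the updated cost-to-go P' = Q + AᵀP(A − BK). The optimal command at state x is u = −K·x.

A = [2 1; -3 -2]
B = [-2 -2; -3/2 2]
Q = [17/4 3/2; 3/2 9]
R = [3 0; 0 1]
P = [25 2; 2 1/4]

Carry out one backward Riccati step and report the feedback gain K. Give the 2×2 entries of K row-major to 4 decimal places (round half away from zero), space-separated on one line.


BᵀP = [-53.0000 -4.3750; -46.0000 -3.5000]
S = R + BᵀPB = [3 0; 0 1] + [112.5625 97.2500; 97.2500 85.0000] = [115.5625 97.2500; 97.2500 86.0000]
BᵀPA = [-92.8750 -44.2500; -81.5000 -39.0000]
K = S⁻¹·BᵀPA = [-0.1276 -0.0265; -0.8033 -0.4235]
A−BK = [0.1380 0.1000; -1.5848 -1.1928]
AᵀP(A−BK) = [0.9234 0.5218; 0.5218 0.3100]
P' = Q + AᵀP(A−BK) = [5.1734 2.0218; 2.0218 9.3100]
tr(P') = 14.4835

-0.1276 -0.0265 -0.8033 -0.4235


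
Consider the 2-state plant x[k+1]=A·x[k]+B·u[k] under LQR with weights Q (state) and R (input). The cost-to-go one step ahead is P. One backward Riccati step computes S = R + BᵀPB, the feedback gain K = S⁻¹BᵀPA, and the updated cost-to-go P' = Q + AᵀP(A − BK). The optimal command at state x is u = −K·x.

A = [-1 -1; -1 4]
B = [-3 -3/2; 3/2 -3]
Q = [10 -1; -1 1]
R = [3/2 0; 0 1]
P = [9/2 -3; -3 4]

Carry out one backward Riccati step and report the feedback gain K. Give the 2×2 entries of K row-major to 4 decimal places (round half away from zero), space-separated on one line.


BᵀP = [-18.0000 15.0000; 2.2500 -7.5000]
S = R + BᵀPB = [3/2 0; 0 1] + [76.5000 -18.0000; -18.0000 19.1250] = [78.0000 -18.0000; -18.0000 20.1250]
BᵀPA = [3.0000 78.0000; 5.2500 -32.2500]
K = S⁻¹·BᵀPA = [0.1243 0.7941; 0.3721 -0.8922]
A−BK = [-0.0689 0.0439; -0.0703 0.1321]
AᵀP(A−BK) = [0.1737 -0.1981; -0.1981 1.7857]
P' = Q + AᵀP(A−BK) = [10.1737 -1.1981; -1.1981 2.7857]
tr(P') = 12.9594

0.1243 0.7941 0.3721 -0.8922


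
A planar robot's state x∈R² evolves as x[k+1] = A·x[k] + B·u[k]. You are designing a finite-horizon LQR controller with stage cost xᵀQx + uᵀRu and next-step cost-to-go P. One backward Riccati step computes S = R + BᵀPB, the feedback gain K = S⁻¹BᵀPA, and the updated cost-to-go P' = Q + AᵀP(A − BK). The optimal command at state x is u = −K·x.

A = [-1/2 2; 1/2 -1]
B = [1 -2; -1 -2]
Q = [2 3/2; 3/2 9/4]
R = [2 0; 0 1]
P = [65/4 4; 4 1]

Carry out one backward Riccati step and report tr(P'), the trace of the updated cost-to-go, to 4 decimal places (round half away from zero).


4.8248

BᵀP = [12.2500 3.0000; -40.5000 -10.0000]
S = R + BᵀPB = [2 0; 0 1] + [9.2500 -30.5000; -30.5000 101.0000] = [11.2500 -30.5000; -30.5000 102.0000]
BᵀPA = [-4.6250 21.5000; 15.2500 -71.0000]
K = S⁻¹·BᵀPA = [-0.0305 0.1266; 0.1404 -0.6582]
A−BK = [-0.1887 0.5570; 0.7503 -2.1899]
AᵀP(A−BK) = [0.0305 -0.1266; -0.1266 0.5443]
P' = Q + AᵀP(A−BK) = [2.0305 1.3734; 1.3734 2.7943]
tr(P') = 4.8248


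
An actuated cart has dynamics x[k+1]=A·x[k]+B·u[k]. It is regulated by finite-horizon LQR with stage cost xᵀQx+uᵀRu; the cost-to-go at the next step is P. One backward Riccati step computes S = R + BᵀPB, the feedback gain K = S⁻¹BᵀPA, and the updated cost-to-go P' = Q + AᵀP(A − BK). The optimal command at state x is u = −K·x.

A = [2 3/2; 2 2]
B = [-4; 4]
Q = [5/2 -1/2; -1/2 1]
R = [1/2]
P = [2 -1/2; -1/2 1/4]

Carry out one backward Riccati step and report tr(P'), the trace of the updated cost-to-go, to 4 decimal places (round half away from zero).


5.7238

BᵀP = [-10.0000 3.0000]
S = R + BᵀPB = [1/2] + [52.0000] = [52.5000]
BᵀPA = [-14.0000 -9.0000]
K = S⁻¹·BᵀPA = [-0.2667 -0.1714]
A−BK = [0.9333 0.8143; 3.0667 2.6857]
AᵀP(A−BK) = [1.2667 1.1000; 1.1000 0.9571]
P' = Q + AᵀP(A−BK) = [3.7667 0.6000; 0.6000 1.9571]
tr(P') = 5.7238


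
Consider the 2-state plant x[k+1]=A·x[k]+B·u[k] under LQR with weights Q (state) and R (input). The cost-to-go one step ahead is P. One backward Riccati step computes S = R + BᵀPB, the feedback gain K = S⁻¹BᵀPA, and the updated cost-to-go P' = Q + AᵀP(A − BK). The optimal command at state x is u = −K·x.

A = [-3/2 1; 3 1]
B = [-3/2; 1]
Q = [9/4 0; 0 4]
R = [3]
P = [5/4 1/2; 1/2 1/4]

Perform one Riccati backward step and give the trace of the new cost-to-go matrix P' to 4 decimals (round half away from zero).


8.4726

BᵀP = [-1.3750 -0.5000]
S = R + BᵀPB = [3] + [1.5625] = [4.5625]
BᵀPA = [0.5625 -1.8750]
K = S⁻¹·BᵀPA = [0.1233 -0.4110]
A−BK = [-1.3151 0.3836; 2.8767 1.4110]
AᵀP(A−BK) = [0.4932 -0.1438; -0.1438 1.7295]
P' = Q + AᵀP(A−BK) = [2.7432 -0.1438; -0.1438 5.7295]
tr(P') = 8.4726


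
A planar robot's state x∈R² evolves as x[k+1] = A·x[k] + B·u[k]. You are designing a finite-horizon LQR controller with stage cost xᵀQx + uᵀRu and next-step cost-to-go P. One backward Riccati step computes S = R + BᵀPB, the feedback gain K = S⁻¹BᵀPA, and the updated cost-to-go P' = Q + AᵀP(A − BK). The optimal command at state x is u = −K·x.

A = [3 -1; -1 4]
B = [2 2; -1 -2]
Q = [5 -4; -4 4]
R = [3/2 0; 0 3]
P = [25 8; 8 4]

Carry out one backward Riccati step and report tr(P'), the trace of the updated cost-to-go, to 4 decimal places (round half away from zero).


29.6441

BᵀP = [42.0000 12.0000; 34.0000 8.0000]
S = R + BᵀPB = [3/2 0; 0 3] + [72.0000 60.0000; 60.0000 52.0000] = [73.5000 60.0000; 60.0000 55.0000]
BᵀPA = [114.0000 6.0000; 94.0000 -2.0000]
K = S⁻¹·BᵀPA = [1.4237 1.0169; 0.1559 -1.1458]
A−BK = [-0.1593 -0.7424; 0.7356 2.7254]
AᵀP(A−BK) = [4.0373 4.7695; 4.7695 16.6068]
P' = Q + AᵀP(A−BK) = [9.0373 0.7695; 0.7695 20.6068]
tr(P') = 29.6441


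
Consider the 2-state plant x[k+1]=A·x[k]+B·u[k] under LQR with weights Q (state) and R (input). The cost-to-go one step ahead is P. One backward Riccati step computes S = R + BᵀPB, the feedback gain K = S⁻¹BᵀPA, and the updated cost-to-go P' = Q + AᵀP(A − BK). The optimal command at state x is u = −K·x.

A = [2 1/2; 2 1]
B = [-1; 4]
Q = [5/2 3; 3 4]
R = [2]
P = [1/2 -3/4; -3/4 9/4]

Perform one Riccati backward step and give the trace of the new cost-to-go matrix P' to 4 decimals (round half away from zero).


BᵀP = [-3.5000 9.7500]
S = R + BᵀPB = [2] + [42.5000] = [44.5000]
BᵀPA = [12.5000 8.0000]
K = S⁻¹·BᵀPA = [0.2809 0.1798]
A−BK = [2.2809 0.6798; 0.8764 0.2809]
AᵀP(A−BK) = [1.4888 0.5028; 0.5028 0.1868]
P' = Q + AᵀP(A−BK) = [3.9888 3.5028; 3.5028 4.1868]
tr(P') = 8.1756

8.1756


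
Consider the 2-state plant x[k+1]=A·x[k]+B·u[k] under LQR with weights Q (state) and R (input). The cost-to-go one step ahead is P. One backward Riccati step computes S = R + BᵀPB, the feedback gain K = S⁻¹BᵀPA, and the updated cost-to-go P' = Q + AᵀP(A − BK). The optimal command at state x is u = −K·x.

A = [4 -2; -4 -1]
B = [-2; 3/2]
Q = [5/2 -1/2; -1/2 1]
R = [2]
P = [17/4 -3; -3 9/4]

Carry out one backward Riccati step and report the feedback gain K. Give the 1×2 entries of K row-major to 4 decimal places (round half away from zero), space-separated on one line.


-2.1278 0.3952

BᵀP = [-13.0000 9.3750]
S = R + BᵀPB = [2] + [40.0625] = [42.0625]
BᵀPA = [-89.5000 16.6250]
K = S⁻¹·BᵀPA = [-2.1278 0.3952]
A−BK = [-0.2556 -1.2095; -0.8083 -1.5929]
AᵀP(A−BK) = [9.5632 -1.6256; -1.6256 0.6790]
P' = Q + AᵀP(A−BK) = [12.0632 -2.1256; -2.1256 1.6790]
tr(P') = 13.7422


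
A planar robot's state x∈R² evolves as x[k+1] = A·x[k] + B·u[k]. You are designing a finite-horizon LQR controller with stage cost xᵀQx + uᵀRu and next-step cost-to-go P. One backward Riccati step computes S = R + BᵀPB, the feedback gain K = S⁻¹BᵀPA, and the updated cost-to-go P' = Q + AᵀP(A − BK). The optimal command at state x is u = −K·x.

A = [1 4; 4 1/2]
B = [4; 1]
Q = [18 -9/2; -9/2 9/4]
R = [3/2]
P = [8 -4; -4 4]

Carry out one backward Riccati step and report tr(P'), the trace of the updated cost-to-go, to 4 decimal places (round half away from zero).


BᵀP = [28.0000 -12.0000]
S = R + BᵀPB = [3/2] + [100.0000] = [101.5000]
BᵀPA = [-20.0000 106.0000]
K = S⁻¹·BᵀPA = [-0.1970 1.0443]
A−BK = [1.7882 -0.1773; 4.1970 -0.5443]
AᵀP(A−BK) = [36.0591 -5.1133; -5.1133 2.3005]
P' = Q + AᵀP(A−BK) = [54.0591 -9.6133; -9.6133 4.5505]
tr(P') = 58.6096

58.6096


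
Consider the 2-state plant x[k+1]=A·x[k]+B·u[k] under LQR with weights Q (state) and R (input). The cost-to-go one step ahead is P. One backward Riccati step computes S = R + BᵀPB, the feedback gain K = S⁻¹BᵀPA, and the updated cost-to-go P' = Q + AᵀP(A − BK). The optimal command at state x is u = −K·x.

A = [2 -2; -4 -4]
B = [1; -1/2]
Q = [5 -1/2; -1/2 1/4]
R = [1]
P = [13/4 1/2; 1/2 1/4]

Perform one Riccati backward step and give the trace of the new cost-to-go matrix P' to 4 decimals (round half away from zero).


BᵀP = [3.0000 0.3750]
S = R + BᵀPB = [1] + [2.8125] = [3.8125]
BᵀPA = [4.5000 -7.5000]
K = S⁻¹·BᵀPA = [1.1803 -1.9672]
A−BK = [0.8197 -0.0328; -3.4098 -4.9836]
AᵀP(A−BK) = [3.6885 -0.1475; -0.1475 10.2459]
P' = Q + AᵀP(A−BK) = [8.6885 -0.6475; -0.6475 10.4959]
tr(P') = 19.1844

19.1844


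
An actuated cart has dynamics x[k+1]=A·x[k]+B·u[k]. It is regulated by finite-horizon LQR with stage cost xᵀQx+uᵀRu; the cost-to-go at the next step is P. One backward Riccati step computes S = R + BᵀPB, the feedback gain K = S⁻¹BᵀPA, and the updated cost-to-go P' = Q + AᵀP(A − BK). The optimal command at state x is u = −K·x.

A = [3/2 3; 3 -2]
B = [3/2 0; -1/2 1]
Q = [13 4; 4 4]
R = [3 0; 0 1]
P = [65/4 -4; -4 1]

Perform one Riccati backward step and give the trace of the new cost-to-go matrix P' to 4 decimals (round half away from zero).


29.9484

BᵀP = [26.3750 -6.5000; -4.0000 1.0000]
S = R + BᵀPB = [3 0; 0 1] + [42.8125 -6.5000; -6.5000 1.0000] = [45.8125 -6.5000; -6.5000 2.0000]
BᵀPA = [20.0625 92.1250; -3.0000 -14.0000]
K = S⁻¹·BᵀPA = [0.4177 1.8886; -0.1424 -0.8620]
A−BK = [0.8734 0.1671; 3.3513 -0.1937]
AᵀP(A−BK) = [0.7547 2.6487; 2.6487 12.1937]
P' = Q + AᵀP(A−BK) = [13.7547 6.6487; 6.6487 16.1937]
tr(P') = 29.9484


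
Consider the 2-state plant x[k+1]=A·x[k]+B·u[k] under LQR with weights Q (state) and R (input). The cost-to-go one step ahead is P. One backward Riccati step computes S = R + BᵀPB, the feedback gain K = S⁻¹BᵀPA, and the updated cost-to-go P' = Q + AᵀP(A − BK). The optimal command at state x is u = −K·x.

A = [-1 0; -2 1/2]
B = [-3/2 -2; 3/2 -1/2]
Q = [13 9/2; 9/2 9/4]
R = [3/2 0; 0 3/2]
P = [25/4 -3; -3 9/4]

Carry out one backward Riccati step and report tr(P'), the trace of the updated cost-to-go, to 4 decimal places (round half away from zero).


BᵀP = [-13.8750 7.8750; -11.0000 4.8750]
S = R + BᵀPB = [3/2 0; 0 3/2] + [32.6250 23.8125; 23.8125 19.5625] = [34.1250 23.8125; 23.8125 21.0625]
BᵀPA = [-1.8750 3.9375; 1.2500 2.4375]
K = S⁻¹·BᵀPA = [-0.4565 0.1641; 0.5754 -0.0697]
A−BK = [-0.5339 0.1066; -1.0276 0.2190]
AᵀP(A−BK) = [1.6748 -0.3552; -0.3552 0.0865]
P' = Q + AᵀP(A−BK) = [14.6748 4.1448; 4.1448 2.3365]
tr(P') = 17.0114

17.0114


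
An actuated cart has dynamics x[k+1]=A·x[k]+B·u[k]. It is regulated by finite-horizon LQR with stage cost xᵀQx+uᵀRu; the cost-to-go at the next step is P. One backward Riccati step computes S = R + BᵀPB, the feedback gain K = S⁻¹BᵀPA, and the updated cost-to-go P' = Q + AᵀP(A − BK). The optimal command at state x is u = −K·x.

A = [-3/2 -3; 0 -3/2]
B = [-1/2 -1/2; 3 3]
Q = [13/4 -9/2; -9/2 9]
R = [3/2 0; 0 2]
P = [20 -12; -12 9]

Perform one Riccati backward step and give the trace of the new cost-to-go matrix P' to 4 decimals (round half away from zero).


BᵀP = [-46.0000 33.0000; -46.0000 33.0000]
S = R + BᵀPB = [3/2 0; 0 2] + [122.0000 122.0000; 122.0000 122.0000] = [123.5000 122.0000; 122.0000 124.0000]
BᵀPA = [69.0000 88.5000; 69.0000 88.5000]
K = S⁻¹·BᵀPA = [0.3209 0.4116; 0.2407 0.3087]
A−BK = [-1.2192 -2.6398; -1.6849 -3.6610]
AᵀP(A−BK) = [6.2477 13.2959; 13.2959 28.4991]
P' = Q + AᵀP(A−BK) = [9.4977 8.7959; 8.7959 37.4991]
tr(P') = 46.9968

46.9968


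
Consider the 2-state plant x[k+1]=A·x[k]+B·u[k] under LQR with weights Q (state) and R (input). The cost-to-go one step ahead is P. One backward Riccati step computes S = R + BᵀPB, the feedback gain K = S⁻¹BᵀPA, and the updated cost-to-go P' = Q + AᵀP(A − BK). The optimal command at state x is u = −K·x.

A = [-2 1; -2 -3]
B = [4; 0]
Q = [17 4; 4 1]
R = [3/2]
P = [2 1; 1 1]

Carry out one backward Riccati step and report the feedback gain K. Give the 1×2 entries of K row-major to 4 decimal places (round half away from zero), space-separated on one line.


-0.7164 -0.1194

BᵀP = [8.0000 4.0000]
S = R + BᵀPB = [3/2] + [32.0000] = [33.5000]
BᵀPA = [-24.0000 -4.0000]
K = S⁻¹·BᵀPA = [-0.7164 -0.1194]
A−BK = [0.8657 1.4776; -2.0000 -3.0000]
AᵀP(A−BK) = [2.8060 3.1343; 3.1343 4.5224]
P' = Q + AᵀP(A−BK) = [19.8060 7.1343; 7.1343 5.5224]
tr(P') = 25.3284


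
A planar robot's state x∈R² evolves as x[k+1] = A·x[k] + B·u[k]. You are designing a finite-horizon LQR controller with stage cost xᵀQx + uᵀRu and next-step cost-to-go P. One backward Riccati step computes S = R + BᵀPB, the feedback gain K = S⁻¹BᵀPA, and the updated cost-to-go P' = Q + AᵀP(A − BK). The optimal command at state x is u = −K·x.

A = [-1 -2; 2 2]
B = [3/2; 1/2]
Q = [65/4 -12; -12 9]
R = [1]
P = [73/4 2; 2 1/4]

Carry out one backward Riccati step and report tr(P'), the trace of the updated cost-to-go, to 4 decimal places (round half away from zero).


BᵀP = [28.3750 3.1250]
S = R + BᵀPB = [1] + [44.1250] = [45.1250]
BᵀPA = [-22.1250 -50.5000]
K = S⁻¹·BᵀPA = [-0.4903 -1.1191]
A−BK = [-0.2645 -0.3213; 2.2452 2.5596]
AᵀP(A−BK) = [0.4020 0.7396; 0.7396 1.4848]
P' = Q + AᵀP(A−BK) = [16.6520 -11.2604; -11.2604 10.4848]
tr(P') = 27.1368

27.1368


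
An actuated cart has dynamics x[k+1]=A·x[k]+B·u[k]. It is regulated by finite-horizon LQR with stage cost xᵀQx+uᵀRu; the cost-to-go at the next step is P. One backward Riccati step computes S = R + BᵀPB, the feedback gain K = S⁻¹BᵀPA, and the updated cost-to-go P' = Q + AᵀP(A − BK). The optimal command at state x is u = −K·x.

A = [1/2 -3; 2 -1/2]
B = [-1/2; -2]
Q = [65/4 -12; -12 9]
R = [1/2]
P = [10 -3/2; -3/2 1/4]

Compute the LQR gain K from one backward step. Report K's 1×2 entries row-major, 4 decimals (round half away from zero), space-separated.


-0.5000 5.8750

BᵀP = [-2.0000 0.2500]
S = R + BᵀPB = [1/2] + [0.5000] = [1.0000]
BᵀPA = [-0.5000 5.8750]
K = S⁻¹·BᵀPA = [-0.5000 5.8750]
A−BK = [0.2500 -0.0625; 1.0000 11.2500]
AᵀP(A−BK) = [0.2500 -2.9375; -2.9375 51.0469]
P' = Q + AᵀP(A−BK) = [16.5000 -14.9375; -14.9375 60.0469]
tr(P') = 76.5469


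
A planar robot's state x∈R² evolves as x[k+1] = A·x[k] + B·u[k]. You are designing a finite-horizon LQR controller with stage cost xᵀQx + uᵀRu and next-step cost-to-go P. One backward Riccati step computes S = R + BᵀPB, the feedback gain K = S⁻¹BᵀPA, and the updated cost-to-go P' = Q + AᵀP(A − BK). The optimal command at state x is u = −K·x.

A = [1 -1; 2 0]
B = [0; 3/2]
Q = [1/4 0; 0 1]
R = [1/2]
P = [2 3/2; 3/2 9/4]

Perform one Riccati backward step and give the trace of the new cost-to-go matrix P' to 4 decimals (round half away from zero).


4.7781

BᵀP = [2.2500 3.3750]
S = R + BᵀPB = [1/2] + [5.0625] = [5.5625]
BᵀPA = [9.0000 -2.2500]
K = S⁻¹·BᵀPA = [1.6180 -0.4045]
A−BK = [1.0000 -1.0000; -0.4270 0.6067]
AᵀP(A−BK) = [2.4382 -1.3596; -1.3596 1.0899]
P' = Q + AᵀP(A−BK) = [2.6882 -1.3596; -1.3596 2.0899]
tr(P') = 4.7781


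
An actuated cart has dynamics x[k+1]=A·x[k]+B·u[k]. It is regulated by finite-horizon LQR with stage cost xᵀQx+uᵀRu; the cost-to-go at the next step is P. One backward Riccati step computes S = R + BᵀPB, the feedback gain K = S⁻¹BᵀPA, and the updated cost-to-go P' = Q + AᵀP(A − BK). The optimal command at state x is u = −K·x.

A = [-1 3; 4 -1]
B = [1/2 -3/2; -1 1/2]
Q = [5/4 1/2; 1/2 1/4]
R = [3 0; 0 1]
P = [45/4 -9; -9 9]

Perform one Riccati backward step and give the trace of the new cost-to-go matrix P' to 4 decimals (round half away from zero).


BᵀP = [14.6250 -13.5000; -21.3750 18.0000]
S = R + BᵀPB = [3 0; 0 1] + [20.8125 -28.6875; -28.6875 41.0625] = [23.8125 -28.6875; -28.6875 42.0625]
BᵀPA = [-68.6250 57.3750; 93.3750 -82.1250]
K = S⁻¹·BᵀPA = [-1.1635 0.3212; 1.4264 -1.7334]
A−BK = [1.7213 0.2393; 2.1233 0.1879]
AᵀP(A−BK) = [14.2167 -2.8528; -2.8528 3.4668]
P' = Q + AᵀP(A−BK) = [15.4667 -2.3528; -2.3528 3.7168]
tr(P') = 19.1835

19.1835
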